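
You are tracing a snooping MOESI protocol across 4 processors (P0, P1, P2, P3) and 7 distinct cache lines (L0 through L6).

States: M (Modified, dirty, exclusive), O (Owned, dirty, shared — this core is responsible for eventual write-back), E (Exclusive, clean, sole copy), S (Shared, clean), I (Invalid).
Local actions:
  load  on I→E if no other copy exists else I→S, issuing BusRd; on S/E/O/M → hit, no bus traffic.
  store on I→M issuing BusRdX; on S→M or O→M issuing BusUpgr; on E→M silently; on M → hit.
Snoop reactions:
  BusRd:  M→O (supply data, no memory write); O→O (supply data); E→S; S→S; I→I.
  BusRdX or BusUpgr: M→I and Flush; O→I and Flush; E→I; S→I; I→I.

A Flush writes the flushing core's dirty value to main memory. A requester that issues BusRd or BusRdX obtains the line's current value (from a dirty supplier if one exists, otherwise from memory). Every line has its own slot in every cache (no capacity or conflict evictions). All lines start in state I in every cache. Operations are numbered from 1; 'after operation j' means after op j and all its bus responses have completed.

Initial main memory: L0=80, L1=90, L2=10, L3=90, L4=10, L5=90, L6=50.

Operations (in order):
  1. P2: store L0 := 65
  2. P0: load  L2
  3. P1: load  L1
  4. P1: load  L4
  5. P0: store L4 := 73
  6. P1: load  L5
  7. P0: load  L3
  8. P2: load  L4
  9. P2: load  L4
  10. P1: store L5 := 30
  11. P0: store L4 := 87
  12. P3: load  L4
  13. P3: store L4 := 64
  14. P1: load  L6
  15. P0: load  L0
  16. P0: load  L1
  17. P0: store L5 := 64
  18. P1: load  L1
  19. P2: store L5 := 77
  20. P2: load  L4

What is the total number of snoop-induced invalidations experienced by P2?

step 1: P2: store L0 := 65  ⟶  IIMI  (L0)  txn=BusRdX  M[L0]=80
step 2: P0: load  L2  ⟶  EIII  (L2)  txn=BusRd  M[L2]=10
step 3: P1: load  L1  ⟶  IEII  (L1)  txn=BusRd  M[L1]=90
step 4: P1: load  L4  ⟶  IEII  (L4)  txn=BusRd  M[L4]=10
step 5: P0: store L4 := 73  ⟶  MIII  (L4)  txn=BusRdX  M[L4]=10
step 6: P1: load  L5  ⟶  IEII  (L5)  txn=BusRd  M[L5]=90
step 7: P0: load  L3  ⟶  EIII  (L3)  txn=BusRd  M[L3]=90
step 8: P2: load  L4  ⟶  OISI  (L4)  txn=BusRd  M[L4]=10
step 9: P2: load  L4  ⟶  OISI  (L4)  txn=∅  M[L4]=10
step 10: P1: store L5 := 30  ⟶  IMII  (L5)  txn=∅  M[L5]=90
step 11: P0: store L4 := 87  ⟶  MIII  (L4)  txn=BusUpgr  M[L4]=10
step 12: P3: load  L4  ⟶  OIIS  (L4)  txn=BusRd  M[L4]=10
step 13: P3: store L4 := 64  ⟶  IIIM  (L4)  txn=BusUpgr+Flush  M[L4]=87
step 14: P1: load  L6  ⟶  IEII  (L6)  txn=BusRd  M[L6]=50
step 15: P0: load  L0  ⟶  SIOI  (L0)  txn=BusRd  M[L0]=80
step 16: P0: load  L1  ⟶  SSII  (L1)  txn=BusRd  M[L1]=90
step 17: P0: store L5 := 64  ⟶  MIII  (L5)  txn=BusRdX+Flush  M[L5]=30
step 18: P1: load  L1  ⟶  SSII  (L1)  txn=∅  M[L1]=90
step 19: P2: store L5 := 77  ⟶  IIMI  (L5)  txn=BusRdX+Flush  M[L5]=64
step 20: P2: load  L4  ⟶  IISO  (L4)  txn=BusRd  M[L4]=87

invalidations = 1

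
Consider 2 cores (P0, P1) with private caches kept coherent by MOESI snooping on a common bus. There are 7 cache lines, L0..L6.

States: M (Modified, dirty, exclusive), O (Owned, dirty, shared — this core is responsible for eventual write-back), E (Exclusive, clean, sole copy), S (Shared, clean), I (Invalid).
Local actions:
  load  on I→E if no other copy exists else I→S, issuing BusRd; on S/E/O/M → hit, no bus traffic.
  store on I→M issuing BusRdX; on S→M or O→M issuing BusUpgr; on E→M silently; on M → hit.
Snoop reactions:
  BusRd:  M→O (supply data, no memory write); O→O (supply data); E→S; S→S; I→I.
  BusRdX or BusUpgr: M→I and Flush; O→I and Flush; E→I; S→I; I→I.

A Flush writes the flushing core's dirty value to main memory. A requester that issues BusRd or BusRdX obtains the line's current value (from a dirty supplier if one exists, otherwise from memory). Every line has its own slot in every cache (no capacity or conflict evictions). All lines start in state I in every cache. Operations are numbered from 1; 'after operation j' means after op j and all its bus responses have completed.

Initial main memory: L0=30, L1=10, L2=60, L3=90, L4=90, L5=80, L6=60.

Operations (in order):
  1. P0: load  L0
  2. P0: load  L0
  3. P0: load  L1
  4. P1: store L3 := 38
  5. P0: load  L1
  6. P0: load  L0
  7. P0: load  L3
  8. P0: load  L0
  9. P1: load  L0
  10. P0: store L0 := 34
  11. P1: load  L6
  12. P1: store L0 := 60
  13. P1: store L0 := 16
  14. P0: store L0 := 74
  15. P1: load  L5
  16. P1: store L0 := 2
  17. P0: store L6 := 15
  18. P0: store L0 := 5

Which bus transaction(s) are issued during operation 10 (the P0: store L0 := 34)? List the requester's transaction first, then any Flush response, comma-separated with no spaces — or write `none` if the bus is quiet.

bus = BusUpgr

  op1 P0: load  L0 → E/I on L0; bus BusRd; mem=30
  op2 P0: load  L0 → E/I on L0; bus (none); mem=30
  op3 P0: load  L1 → E/I on L1; bus BusRd; mem=10
  op4 P1: store L3 := 38 → I/M on L3; bus BusRdX; mem=90
  op5 P0: load  L1 → E/I on L1; bus (none); mem=10
  op6 P0: load  L0 → E/I on L0; bus (none); mem=30
  op7 P0: load  L3 → S/O on L3; bus BusRd; mem=90
  op8 P0: load  L0 → E/I on L0; bus (none); mem=30
  op9 P1: load  L0 → S/S on L0; bus BusRd; mem=30
  op10 P0: store L0 := 34 → M/I on L0; bus BusUpgr; mem=30
  op11 P1: load  L6 → I/E on L6; bus BusRd; mem=60
  op12 P1: store L0 := 60 → I/M on L0; bus BusRdX Flush; mem=34
  op13 P1: store L0 := 16 → I/M on L0; bus (none); mem=34
  op14 P0: store L0 := 74 → M/I on L0; bus BusRdX Flush; mem=16
  op15 P1: load  L5 → I/E on L5; bus BusRd; mem=80
  op16 P1: store L0 := 2 → I/M on L0; bus BusRdX Flush; mem=74
  op17 P0: store L6 := 15 → M/I on L6; bus BusRdX; mem=60
  op18 P0: store L0 := 5 → M/I on L0; bus BusRdX Flush; mem=2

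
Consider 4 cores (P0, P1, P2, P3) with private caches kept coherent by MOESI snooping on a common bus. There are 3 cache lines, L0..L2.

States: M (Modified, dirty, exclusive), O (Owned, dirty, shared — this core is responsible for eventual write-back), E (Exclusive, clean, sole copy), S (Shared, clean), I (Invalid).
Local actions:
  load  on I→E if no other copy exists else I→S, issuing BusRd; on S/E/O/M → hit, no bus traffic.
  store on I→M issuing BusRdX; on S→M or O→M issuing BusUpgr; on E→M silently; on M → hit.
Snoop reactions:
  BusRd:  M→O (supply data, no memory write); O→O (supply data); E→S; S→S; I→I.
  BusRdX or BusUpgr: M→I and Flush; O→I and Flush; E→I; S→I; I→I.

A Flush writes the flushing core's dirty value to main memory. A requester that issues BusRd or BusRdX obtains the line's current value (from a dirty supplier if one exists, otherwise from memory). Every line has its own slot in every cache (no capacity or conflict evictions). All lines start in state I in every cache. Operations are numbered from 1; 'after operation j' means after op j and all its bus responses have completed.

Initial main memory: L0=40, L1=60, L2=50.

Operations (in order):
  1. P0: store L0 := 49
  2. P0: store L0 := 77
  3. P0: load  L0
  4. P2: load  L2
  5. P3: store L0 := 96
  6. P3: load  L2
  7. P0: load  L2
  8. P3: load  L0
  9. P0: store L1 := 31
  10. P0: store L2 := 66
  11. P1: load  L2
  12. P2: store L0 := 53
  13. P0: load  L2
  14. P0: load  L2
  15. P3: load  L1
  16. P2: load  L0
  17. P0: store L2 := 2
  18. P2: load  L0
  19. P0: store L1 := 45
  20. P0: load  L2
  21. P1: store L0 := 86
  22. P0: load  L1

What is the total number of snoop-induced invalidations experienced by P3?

  op1 P0: store L0 := 49 → M/I/I/I on L0; bus BusRdX; mem=40
  op2 P0: store L0 := 77 → M/I/I/I on L0; bus (none); mem=40
  op3 P0: load  L0 → M/I/I/I on L0; bus (none); mem=40
  op4 P2: load  L2 → I/I/E/I on L2; bus BusRd; mem=50
  op5 P3: store L0 := 96 → I/I/I/M on L0; bus BusRdX Flush; mem=77
  op6 P3: load  L2 → I/I/S/S on L2; bus BusRd; mem=50
  op7 P0: load  L2 → S/I/S/S on L2; bus BusRd; mem=50
  op8 P3: load  L0 → I/I/I/M on L0; bus (none); mem=77
  op9 P0: store L1 := 31 → M/I/I/I on L1; bus BusRdX; mem=60
  op10 P0: store L2 := 66 → M/I/I/I on L2; bus BusUpgr; mem=50
  op11 P1: load  L2 → O/S/I/I on L2; bus BusRd; mem=50
  op12 P2: store L0 := 53 → I/I/M/I on L0; bus BusRdX Flush; mem=96
  op13 P0: load  L2 → O/S/I/I on L2; bus (none); mem=50
  op14 P0: load  L2 → O/S/I/I on L2; bus (none); mem=50
  op15 P3: load  L1 → O/I/I/S on L1; bus BusRd; mem=60
  op16 P2: load  L0 → I/I/M/I on L0; bus (none); mem=96
  op17 P0: store L2 := 2 → M/I/I/I on L2; bus BusUpgr; mem=50
  op18 P2: load  L0 → I/I/M/I on L0; bus (none); mem=96
  op19 P0: store L1 := 45 → M/I/I/I on L1; bus BusUpgr; mem=60
  op20 P0: load  L2 → M/I/I/I on L2; bus (none); mem=50
  op21 P1: store L0 := 86 → I/M/I/I on L0; bus BusRdX Flush; mem=53
  op22 P0: load  L1 → M/I/I/I on L1; bus (none); mem=60

invalidations = 3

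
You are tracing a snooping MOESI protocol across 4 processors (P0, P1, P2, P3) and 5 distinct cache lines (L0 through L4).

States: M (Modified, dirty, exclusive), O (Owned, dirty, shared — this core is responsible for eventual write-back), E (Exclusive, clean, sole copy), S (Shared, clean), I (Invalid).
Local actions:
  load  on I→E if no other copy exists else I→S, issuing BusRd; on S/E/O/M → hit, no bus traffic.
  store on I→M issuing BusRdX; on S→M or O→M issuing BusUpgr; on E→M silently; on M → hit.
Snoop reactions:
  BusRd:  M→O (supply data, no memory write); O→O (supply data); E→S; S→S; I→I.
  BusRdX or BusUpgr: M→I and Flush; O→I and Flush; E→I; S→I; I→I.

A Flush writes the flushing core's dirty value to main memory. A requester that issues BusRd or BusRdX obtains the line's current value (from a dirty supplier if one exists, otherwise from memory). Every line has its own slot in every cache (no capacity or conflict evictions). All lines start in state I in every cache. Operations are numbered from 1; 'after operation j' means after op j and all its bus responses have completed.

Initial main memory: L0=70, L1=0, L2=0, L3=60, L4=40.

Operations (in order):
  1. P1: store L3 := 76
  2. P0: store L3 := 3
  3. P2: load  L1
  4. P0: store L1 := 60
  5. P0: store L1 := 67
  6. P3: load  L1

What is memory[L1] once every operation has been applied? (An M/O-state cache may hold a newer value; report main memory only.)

[1] P1: store L3 := 76 | P0:I, P1:M(76), P2:I, P3:I | bus: BusRdX
[2] P0: store L3 := 3 | P0:M(3), P1:I, P2:I, P3:I | bus: BusRdX,Flush
[3] P2: load  L1 | P0:I, P1:I, P2:E(0), P3:I | bus: BusRd
[4] P0: store L1 := 60 | P0:M(60), P1:I, P2:I, P3:I | bus: BusRdX
[5] P0: store L1 := 67 | P0:M(67), P1:I, P2:I, P3:I | bus: none
[6] P3: load  L1 | P0:O(67), P1:I, P2:I, P3:S(67) | bus: BusRd

memory[L1] = 0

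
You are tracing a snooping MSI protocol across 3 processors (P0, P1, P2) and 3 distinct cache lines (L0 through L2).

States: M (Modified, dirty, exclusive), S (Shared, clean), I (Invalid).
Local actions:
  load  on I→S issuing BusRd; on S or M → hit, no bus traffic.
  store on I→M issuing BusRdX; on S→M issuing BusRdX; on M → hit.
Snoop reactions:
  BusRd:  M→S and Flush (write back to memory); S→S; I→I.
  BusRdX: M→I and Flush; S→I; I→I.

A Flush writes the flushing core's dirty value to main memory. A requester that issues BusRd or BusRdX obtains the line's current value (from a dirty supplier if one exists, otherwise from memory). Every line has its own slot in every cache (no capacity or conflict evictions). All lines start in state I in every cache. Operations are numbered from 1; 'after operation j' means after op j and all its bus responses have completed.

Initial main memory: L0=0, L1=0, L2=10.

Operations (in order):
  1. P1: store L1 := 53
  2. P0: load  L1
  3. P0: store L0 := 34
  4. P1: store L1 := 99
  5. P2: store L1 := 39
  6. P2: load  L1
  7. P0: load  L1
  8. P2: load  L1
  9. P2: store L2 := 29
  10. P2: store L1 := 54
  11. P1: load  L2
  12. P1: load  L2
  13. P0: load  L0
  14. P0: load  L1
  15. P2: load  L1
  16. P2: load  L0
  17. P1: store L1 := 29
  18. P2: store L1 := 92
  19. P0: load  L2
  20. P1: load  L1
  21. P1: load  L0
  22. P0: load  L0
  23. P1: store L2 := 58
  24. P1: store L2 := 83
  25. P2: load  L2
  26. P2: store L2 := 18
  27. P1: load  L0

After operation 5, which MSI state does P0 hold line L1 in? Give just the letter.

state = I

1. P1: store L1 := 53  bus=[BusRdX]  L1: P0=I P1=M P2=I  mem[L1]=0
2. P0: load  L1  bus=[BusRd,Flush]  L1: P0=S P1=S P2=I  mem[L1]=53
3. P0: store L0 := 34  bus=[BusRdX]  L0: P0=M P1=I P2=I  mem[L0]=0
4. P1: store L1 := 99  bus=[BusRdX]  L1: P0=I P1=M P2=I  mem[L1]=53
5. P2: store L1 := 39  bus=[BusRdX,Flush]  L1: P0=I P1=I P2=M  mem[L1]=99
6. P2: load  L1  bus=[-]  L1: P0=I P1=I P2=M  mem[L1]=99
7. P0: load  L1  bus=[BusRd,Flush]  L1: P0=S P1=I P2=S  mem[L1]=39
8. P2: load  L1  bus=[-]  L1: P0=S P1=I P2=S  mem[L1]=39
9. P2: store L2 := 29  bus=[BusRdX]  L2: P0=I P1=I P2=M  mem[L2]=10
10. P2: store L1 := 54  bus=[BusRdX]  L1: P0=I P1=I P2=M  mem[L1]=39
11. P1: load  L2  bus=[BusRd,Flush]  L2: P0=I P1=S P2=S  mem[L2]=29
12. P1: load  L2  bus=[-]  L2: P0=I P1=S P2=S  mem[L2]=29
13. P0: load  L0  bus=[-]  L0: P0=M P1=I P2=I  mem[L0]=0
14. P0: load  L1  bus=[BusRd,Flush]  L1: P0=S P1=I P2=S  mem[L1]=54
15. P2: load  L1  bus=[-]  L1: P0=S P1=I P2=S  mem[L1]=54
16. P2: load  L0  bus=[BusRd,Flush]  L0: P0=S P1=I P2=S  mem[L0]=34
17. P1: store L1 := 29  bus=[BusRdX]  L1: P0=I P1=M P2=I  mem[L1]=54
18. P2: store L1 := 92  bus=[BusRdX,Flush]  L1: P0=I P1=I P2=M  mem[L1]=29
19. P0: load  L2  bus=[BusRd]  L2: P0=S P1=S P2=S  mem[L2]=29
20. P1: load  L1  bus=[BusRd,Flush]  L1: P0=I P1=S P2=S  mem[L1]=92
21. P1: load  L0  bus=[BusRd]  L0: P0=S P1=S P2=S  mem[L0]=34
22. P0: load  L0  bus=[-]  L0: P0=S P1=S P2=S  mem[L0]=34
23. P1: store L2 := 58  bus=[BusRdX]  L2: P0=I P1=M P2=I  mem[L2]=29
24. P1: store L2 := 83  bus=[-]  L2: P0=I P1=M P2=I  mem[L2]=29
25. P2: load  L2  bus=[BusRd,Flush]  L2: P0=I P1=S P2=S  mem[L2]=83
26. P2: store L2 := 18  bus=[BusRdX]  L2: P0=I P1=I P2=M  mem[L2]=83
27. P1: load  L0  bus=[-]  L0: P0=S P1=S P2=S  mem[L0]=34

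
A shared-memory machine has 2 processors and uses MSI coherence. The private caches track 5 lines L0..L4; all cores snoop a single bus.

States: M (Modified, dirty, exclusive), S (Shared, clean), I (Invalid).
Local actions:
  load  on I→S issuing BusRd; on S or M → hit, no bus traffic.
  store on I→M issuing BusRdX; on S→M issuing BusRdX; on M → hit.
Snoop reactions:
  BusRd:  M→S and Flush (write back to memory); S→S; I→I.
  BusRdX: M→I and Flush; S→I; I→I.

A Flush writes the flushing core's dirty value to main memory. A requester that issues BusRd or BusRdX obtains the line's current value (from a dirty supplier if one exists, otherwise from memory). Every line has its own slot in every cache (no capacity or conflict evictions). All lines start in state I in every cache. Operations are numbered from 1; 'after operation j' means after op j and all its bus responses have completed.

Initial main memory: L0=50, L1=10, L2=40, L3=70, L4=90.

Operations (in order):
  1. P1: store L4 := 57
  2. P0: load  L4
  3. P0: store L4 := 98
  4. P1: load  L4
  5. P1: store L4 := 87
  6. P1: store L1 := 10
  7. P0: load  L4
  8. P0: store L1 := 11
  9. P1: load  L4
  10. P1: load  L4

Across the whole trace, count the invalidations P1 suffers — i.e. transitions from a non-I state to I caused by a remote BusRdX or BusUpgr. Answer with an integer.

step 1: P1: store L4 := 57  ⟶  IM  (L4)  txn=BusRdX  M[L4]=90
step 2: P0: load  L4  ⟶  SS  (L4)  txn=BusRd+Flush  M[L4]=57
step 3: P0: store L4 := 98  ⟶  MI  (L4)  txn=BusRdX  M[L4]=57
step 4: P1: load  L4  ⟶  SS  (L4)  txn=BusRd+Flush  M[L4]=98
step 5: P1: store L4 := 87  ⟶  IM  (L4)  txn=BusRdX  M[L4]=98
step 6: P1: store L1 := 10  ⟶  IM  (L1)  txn=BusRdX  M[L1]=10
step 7: P0: load  L4  ⟶  SS  (L4)  txn=BusRd+Flush  M[L4]=87
step 8: P0: store L1 := 11  ⟶  MI  (L1)  txn=BusRdX+Flush  M[L1]=10
step 9: P1: load  L4  ⟶  SS  (L4)  txn=∅  M[L4]=87
step 10: P1: load  L4  ⟶  SS  (L4)  txn=∅  M[L4]=87

invalidations = 2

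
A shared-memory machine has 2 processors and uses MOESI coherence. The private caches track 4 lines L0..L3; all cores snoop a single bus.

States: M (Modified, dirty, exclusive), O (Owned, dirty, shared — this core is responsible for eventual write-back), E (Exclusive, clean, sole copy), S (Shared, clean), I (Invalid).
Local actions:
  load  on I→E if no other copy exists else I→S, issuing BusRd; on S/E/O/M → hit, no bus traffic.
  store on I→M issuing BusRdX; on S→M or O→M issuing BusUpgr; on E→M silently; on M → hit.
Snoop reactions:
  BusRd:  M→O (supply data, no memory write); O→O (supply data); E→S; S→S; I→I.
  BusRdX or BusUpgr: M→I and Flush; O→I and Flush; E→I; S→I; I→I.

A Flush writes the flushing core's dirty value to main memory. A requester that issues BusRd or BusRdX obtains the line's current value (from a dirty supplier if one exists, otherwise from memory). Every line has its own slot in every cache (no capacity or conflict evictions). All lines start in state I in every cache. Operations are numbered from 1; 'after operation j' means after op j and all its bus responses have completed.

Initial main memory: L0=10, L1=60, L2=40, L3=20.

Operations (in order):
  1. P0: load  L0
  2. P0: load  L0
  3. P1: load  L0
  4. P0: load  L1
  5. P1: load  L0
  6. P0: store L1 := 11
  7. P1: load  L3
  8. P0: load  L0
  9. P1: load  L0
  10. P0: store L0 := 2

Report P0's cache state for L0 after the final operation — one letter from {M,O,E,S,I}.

1. P0: load  L0  bus=[BusRd]  L0: P0=E P1=I  mem[L0]=10
2. P0: load  L0  bus=[-]  L0: P0=E P1=I  mem[L0]=10
3. P1: load  L0  bus=[BusRd]  L0: P0=S P1=S  mem[L0]=10
4. P0: load  L1  bus=[BusRd]  L1: P0=E P1=I  mem[L1]=60
5. P1: load  L0  bus=[-]  L0: P0=S P1=S  mem[L0]=10
6. P0: store L1 := 11  bus=[-]  L1: P0=M P1=I  mem[L1]=60
7. P1: load  L3  bus=[BusRd]  L3: P0=I P1=E  mem[L3]=20
8. P0: load  L0  bus=[-]  L0: P0=S P1=S  mem[L0]=10
9. P1: load  L0  bus=[-]  L0: P0=S P1=S  mem[L0]=10
10. P0: store L0 := 2  bus=[BusUpgr]  L0: P0=M P1=I  mem[L0]=10

state = M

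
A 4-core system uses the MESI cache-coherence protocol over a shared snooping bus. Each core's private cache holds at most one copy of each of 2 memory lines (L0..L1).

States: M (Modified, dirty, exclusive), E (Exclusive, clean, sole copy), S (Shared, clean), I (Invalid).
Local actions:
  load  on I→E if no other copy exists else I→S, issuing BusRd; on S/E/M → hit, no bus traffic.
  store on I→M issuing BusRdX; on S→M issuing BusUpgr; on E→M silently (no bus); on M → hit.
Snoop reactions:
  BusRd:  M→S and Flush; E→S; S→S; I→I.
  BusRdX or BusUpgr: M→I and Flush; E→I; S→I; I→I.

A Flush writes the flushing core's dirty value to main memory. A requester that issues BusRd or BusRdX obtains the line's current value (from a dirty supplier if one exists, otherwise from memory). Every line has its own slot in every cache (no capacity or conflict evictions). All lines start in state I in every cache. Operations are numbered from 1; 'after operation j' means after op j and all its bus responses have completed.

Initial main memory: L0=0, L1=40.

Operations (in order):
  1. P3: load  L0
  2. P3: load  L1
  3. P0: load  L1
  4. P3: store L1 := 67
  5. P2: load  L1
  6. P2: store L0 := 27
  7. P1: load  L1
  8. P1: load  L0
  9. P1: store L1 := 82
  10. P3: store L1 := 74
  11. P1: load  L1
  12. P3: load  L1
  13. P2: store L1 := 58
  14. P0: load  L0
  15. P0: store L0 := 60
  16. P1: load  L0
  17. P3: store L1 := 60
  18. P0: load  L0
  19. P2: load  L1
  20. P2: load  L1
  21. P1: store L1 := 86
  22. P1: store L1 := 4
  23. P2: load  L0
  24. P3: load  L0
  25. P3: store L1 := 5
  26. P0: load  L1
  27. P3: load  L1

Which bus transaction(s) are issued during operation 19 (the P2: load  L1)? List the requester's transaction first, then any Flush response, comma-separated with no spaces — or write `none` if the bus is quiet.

1. P3: load  L0  bus=[BusRd]  L0: P0=I P1=I P2=I P3=E  mem[L0]=0
2. P3: load  L1  bus=[BusRd]  L1: P0=I P1=I P2=I P3=E  mem[L1]=40
3. P0: load  L1  bus=[BusRd]  L1: P0=S P1=I P2=I P3=S  mem[L1]=40
4. P3: store L1 := 67  bus=[BusUpgr]  L1: P0=I P1=I P2=I P3=M  mem[L1]=40
5. P2: load  L1  bus=[BusRd,Flush]  L1: P0=I P1=I P2=S P3=S  mem[L1]=67
6. P2: store L0 := 27  bus=[BusRdX]  L0: P0=I P1=I P2=M P3=I  mem[L0]=0
7. P1: load  L1  bus=[BusRd]  L1: P0=I P1=S P2=S P3=S  mem[L1]=67
8. P1: load  L0  bus=[BusRd,Flush]  L0: P0=I P1=S P2=S P3=I  mem[L0]=27
9. P1: store L1 := 82  bus=[BusUpgr]  L1: P0=I P1=M P2=I P3=I  mem[L1]=67
10. P3: store L1 := 74  bus=[BusRdX,Flush]  L1: P0=I P1=I P2=I P3=M  mem[L1]=82
11. P1: load  L1  bus=[BusRd,Flush]  L1: P0=I P1=S P2=I P3=S  mem[L1]=74
12. P3: load  L1  bus=[-]  L1: P0=I P1=S P2=I P3=S  mem[L1]=74
13. P2: store L1 := 58  bus=[BusRdX]  L1: P0=I P1=I P2=M P3=I  mem[L1]=74
14. P0: load  L0  bus=[BusRd]  L0: P0=S P1=S P2=S P3=I  mem[L0]=27
15. P0: store L0 := 60  bus=[BusUpgr]  L0: P0=M P1=I P2=I P3=I  mem[L0]=27
16. P1: load  L0  bus=[BusRd,Flush]  L0: P0=S P1=S P2=I P3=I  mem[L0]=60
17. P3: store L1 := 60  bus=[BusRdX,Flush]  L1: P0=I P1=I P2=I P3=M  mem[L1]=58
18. P0: load  L0  bus=[-]  L0: P0=S P1=S P2=I P3=I  mem[L0]=60
19. P2: load  L1  bus=[BusRd,Flush]  L1: P0=I P1=I P2=S P3=S  mem[L1]=60
20. P2: load  L1  bus=[-]  L1: P0=I P1=I P2=S P3=S  mem[L1]=60
21. P1: store L1 := 86  bus=[BusRdX]  L1: P0=I P1=M P2=I P3=I  mem[L1]=60
22. P1: store L1 := 4  bus=[-]  L1: P0=I P1=M P2=I P3=I  mem[L1]=60
23. P2: load  L0  bus=[BusRd]  L0: P0=S P1=S P2=S P3=I  mem[L0]=60
24. P3: load  L0  bus=[BusRd]  L0: P0=S P1=S P2=S P3=S  mem[L0]=60
25. P3: store L1 := 5  bus=[BusRdX,Flush]  L1: P0=I P1=I P2=I P3=M  mem[L1]=4
26. P0: load  L1  bus=[BusRd,Flush]  L1: P0=S P1=I P2=I P3=S  mem[L1]=5
27. P3: load  L1  bus=[-]  L1: P0=S P1=I P2=I P3=S  mem[L1]=5

bus = BusRd,Flush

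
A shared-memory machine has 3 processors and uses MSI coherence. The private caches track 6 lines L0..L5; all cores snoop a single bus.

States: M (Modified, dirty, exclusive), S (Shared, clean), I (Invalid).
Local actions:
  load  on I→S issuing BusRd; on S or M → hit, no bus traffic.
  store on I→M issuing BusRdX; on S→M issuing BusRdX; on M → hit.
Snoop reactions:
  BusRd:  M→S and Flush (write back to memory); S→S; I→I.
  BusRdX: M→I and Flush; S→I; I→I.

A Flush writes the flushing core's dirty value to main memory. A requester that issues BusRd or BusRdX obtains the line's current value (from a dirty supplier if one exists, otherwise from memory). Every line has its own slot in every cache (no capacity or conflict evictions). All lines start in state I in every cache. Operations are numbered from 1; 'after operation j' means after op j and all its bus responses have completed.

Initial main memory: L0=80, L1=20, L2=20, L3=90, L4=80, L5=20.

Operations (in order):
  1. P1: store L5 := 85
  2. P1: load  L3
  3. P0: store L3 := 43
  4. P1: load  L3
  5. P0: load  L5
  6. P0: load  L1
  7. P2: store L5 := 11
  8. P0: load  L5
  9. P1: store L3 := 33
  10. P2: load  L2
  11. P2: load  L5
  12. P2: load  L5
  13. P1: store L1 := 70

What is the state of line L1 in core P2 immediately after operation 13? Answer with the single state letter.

[1] P1: store L5 := 85 | P0:I, P1:M(85), P2:I | bus: BusRdX
[2] P1: load  L3 | P0:I, P1:S(90), P2:I | bus: BusRd
[3] P0: store L3 := 43 | P0:M(43), P1:I, P2:I | bus: BusRdX
[4] P1: load  L3 | P0:S(43), P1:S(43), P2:I | bus: BusRd,Flush
[5] P0: load  L5 | P0:S(85), P1:S(85), P2:I | bus: BusRd,Flush
[6] P0: load  L1 | P0:S(20), P1:I, P2:I | bus: BusRd
[7] P2: store L5 := 11 | P0:I, P1:I, P2:M(11) | bus: BusRdX
[8] P0: load  L5 | P0:S(11), P1:I, P2:S(11) | bus: BusRd,Flush
[9] P1: store L3 := 33 | P0:I, P1:M(33), P2:I | bus: BusRdX
[10] P2: load  L2 | P0:I, P1:I, P2:S(20) | bus: BusRd
[11] P2: load  L5 | P0:S(11), P1:I, P2:S(11) | bus: none
[12] P2: load  L5 | P0:S(11), P1:I, P2:S(11) | bus: none
[13] P1: store L1 := 70 | P0:I, P1:M(70), P2:I | bus: BusRdX

state = I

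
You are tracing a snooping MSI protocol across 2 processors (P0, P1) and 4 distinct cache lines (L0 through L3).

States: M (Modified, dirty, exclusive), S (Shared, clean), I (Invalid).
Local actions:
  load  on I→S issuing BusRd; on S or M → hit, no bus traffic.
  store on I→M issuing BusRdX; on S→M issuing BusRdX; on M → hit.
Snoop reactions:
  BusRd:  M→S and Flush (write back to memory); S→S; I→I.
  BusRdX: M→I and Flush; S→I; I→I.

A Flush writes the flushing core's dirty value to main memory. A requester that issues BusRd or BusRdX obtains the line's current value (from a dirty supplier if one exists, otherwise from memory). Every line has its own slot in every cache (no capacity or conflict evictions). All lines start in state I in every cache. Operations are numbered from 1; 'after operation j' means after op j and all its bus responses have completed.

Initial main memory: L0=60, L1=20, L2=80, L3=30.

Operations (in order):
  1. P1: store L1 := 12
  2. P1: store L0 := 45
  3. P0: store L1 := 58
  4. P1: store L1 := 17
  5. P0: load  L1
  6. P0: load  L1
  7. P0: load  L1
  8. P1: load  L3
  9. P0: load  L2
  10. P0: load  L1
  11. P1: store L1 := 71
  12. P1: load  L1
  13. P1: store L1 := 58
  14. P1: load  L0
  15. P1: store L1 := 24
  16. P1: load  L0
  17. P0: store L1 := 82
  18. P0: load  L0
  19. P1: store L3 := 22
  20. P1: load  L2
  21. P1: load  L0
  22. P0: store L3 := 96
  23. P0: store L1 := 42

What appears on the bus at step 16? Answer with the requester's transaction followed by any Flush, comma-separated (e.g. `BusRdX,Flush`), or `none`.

bus = none

  op1 P1: store L1 := 12 → I/M on L1; bus BusRdX; mem=20
  op2 P1: store L0 := 45 → I/M on L0; bus BusRdX; mem=60
  op3 P0: store L1 := 58 → M/I on L1; bus BusRdX Flush; mem=12
  op4 P1: store L1 := 17 → I/M on L1; bus BusRdX Flush; mem=58
  op5 P0: load  L1 → S/S on L1; bus BusRd Flush; mem=17
  op6 P0: load  L1 → S/S on L1; bus (none); mem=17
  op7 P0: load  L1 → S/S on L1; bus (none); mem=17
  op8 P1: load  L3 → I/S on L3; bus BusRd; mem=30
  op9 P0: load  L2 → S/I on L2; bus BusRd; mem=80
  op10 P0: load  L1 → S/S on L1; bus (none); mem=17
  op11 P1: store L1 := 71 → I/M on L1; bus BusRdX; mem=17
  op12 P1: load  L1 → I/M on L1; bus (none); mem=17
  op13 P1: store L1 := 58 → I/M on L1; bus (none); mem=17
  op14 P1: load  L0 → I/M on L0; bus (none); mem=60
  op15 P1: store L1 := 24 → I/M on L1; bus (none); mem=17
  op16 P1: load  L0 → I/M on L0; bus (none); mem=60
  op17 P0: store L1 := 82 → M/I on L1; bus BusRdX Flush; mem=24
  op18 P0: load  L0 → S/S on L0; bus BusRd Flush; mem=45
  op19 P1: store L3 := 22 → I/M on L3; bus BusRdX; mem=30
  op20 P1: load  L2 → S/S on L2; bus BusRd; mem=80
  op21 P1: load  L0 → S/S on L0; bus (none); mem=45
  op22 P0: store L3 := 96 → M/I on L3; bus BusRdX Flush; mem=22
  op23 P0: store L1 := 42 → M/I on L1; bus (none); mem=24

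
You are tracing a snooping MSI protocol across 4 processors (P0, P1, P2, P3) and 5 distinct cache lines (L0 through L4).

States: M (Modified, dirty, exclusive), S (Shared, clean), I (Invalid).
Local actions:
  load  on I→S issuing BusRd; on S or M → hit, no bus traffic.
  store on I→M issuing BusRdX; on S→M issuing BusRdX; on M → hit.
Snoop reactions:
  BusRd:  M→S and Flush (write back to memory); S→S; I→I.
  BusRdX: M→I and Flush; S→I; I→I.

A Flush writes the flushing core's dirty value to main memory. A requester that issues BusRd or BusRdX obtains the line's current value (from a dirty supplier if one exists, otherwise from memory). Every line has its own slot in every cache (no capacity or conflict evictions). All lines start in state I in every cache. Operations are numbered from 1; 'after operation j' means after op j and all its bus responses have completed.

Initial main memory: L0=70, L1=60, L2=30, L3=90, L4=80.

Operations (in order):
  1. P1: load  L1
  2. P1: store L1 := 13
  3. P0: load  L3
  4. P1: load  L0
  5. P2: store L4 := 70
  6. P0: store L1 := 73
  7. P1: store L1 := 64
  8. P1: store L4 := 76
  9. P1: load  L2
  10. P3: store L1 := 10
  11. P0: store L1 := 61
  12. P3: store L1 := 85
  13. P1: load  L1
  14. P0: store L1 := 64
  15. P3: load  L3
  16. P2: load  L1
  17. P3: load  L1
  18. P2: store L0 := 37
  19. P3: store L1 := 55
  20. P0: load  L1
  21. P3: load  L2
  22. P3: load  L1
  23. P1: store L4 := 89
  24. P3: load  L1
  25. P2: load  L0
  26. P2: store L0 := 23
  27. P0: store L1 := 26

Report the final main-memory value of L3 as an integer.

memory[L3] = 90

step 1: P1: load  L1  ⟶  ISII  (L1)  txn=BusRd  M[L1]=60
step 2: P1: store L1 := 13  ⟶  IMII  (L1)  txn=BusRdX  M[L1]=60
step 3: P0: load  L3  ⟶  SIII  (L3)  txn=BusRd  M[L3]=90
step 4: P1: load  L0  ⟶  ISII  (L0)  txn=BusRd  M[L0]=70
step 5: P2: store L4 := 70  ⟶  IIMI  (L4)  txn=BusRdX  M[L4]=80
step 6: P0: store L1 := 73  ⟶  MIII  (L1)  txn=BusRdX+Flush  M[L1]=13
step 7: P1: store L1 := 64  ⟶  IMII  (L1)  txn=BusRdX+Flush  M[L1]=73
step 8: P1: store L4 := 76  ⟶  IMII  (L4)  txn=BusRdX+Flush  M[L4]=70
step 9: P1: load  L2  ⟶  ISII  (L2)  txn=BusRd  M[L2]=30
step 10: P3: store L1 := 10  ⟶  IIIM  (L1)  txn=BusRdX+Flush  M[L1]=64
step 11: P0: store L1 := 61  ⟶  MIII  (L1)  txn=BusRdX+Flush  M[L1]=10
step 12: P3: store L1 := 85  ⟶  IIIM  (L1)  txn=BusRdX+Flush  M[L1]=61
step 13: P1: load  L1  ⟶  ISIS  (L1)  txn=BusRd+Flush  M[L1]=85
step 14: P0: store L1 := 64  ⟶  MIII  (L1)  txn=BusRdX  M[L1]=85
step 15: P3: load  L3  ⟶  SIIS  (L3)  txn=BusRd  M[L3]=90
step 16: P2: load  L1  ⟶  SISI  (L1)  txn=BusRd+Flush  M[L1]=64
step 17: P3: load  L1  ⟶  SISS  (L1)  txn=BusRd  M[L1]=64
step 18: P2: store L0 := 37  ⟶  IIMI  (L0)  txn=BusRdX  M[L0]=70
step 19: P3: store L1 := 55  ⟶  IIIM  (L1)  txn=BusRdX  M[L1]=64
step 20: P0: load  L1  ⟶  SIIS  (L1)  txn=BusRd+Flush  M[L1]=55
step 21: P3: load  L2  ⟶  ISIS  (L2)  txn=BusRd  M[L2]=30
step 22: P3: load  L1  ⟶  SIIS  (L1)  txn=∅  M[L1]=55
step 23: P1: store L4 := 89  ⟶  IMII  (L4)  txn=∅  M[L4]=70
step 24: P3: load  L1  ⟶  SIIS  (L1)  txn=∅  M[L1]=55
step 25: P2: load  L0  ⟶  IIMI  (L0)  txn=∅  M[L0]=70
step 26: P2: store L0 := 23  ⟶  IIMI  (L0)  txn=∅  M[L0]=70
step 27: P0: store L1 := 26  ⟶  MIII  (L1)  txn=BusRdX  M[L1]=55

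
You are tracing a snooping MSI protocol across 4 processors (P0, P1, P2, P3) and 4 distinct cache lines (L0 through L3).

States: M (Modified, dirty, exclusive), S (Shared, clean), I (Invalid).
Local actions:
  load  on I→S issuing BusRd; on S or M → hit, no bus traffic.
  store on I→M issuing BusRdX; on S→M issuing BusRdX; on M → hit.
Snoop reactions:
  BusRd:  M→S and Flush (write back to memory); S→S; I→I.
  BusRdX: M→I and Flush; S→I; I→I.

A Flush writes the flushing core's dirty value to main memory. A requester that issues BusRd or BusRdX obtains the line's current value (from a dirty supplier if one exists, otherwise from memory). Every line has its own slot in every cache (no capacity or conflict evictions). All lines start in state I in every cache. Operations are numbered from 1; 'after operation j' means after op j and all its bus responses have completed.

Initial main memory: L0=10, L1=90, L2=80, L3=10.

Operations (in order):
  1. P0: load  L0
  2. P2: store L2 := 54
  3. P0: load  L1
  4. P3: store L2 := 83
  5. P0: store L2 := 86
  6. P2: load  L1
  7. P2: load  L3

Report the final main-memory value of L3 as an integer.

step 1: P0: load  L0  ⟶  SIII  (L0)  txn=BusRd  M[L0]=10
step 2: P2: store L2 := 54  ⟶  IIMI  (L2)  txn=BusRdX  M[L2]=80
step 3: P0: load  L1  ⟶  SIII  (L1)  txn=BusRd  M[L1]=90
step 4: P3: store L2 := 83  ⟶  IIIM  (L2)  txn=BusRdX+Flush  M[L2]=54
step 5: P0: store L2 := 86  ⟶  MIII  (L2)  txn=BusRdX+Flush  M[L2]=83
step 6: P2: load  L1  ⟶  SISI  (L1)  txn=BusRd  M[L1]=90
step 7: P2: load  L3  ⟶  IISI  (L3)  txn=BusRd  M[L3]=10

memory[L3] = 10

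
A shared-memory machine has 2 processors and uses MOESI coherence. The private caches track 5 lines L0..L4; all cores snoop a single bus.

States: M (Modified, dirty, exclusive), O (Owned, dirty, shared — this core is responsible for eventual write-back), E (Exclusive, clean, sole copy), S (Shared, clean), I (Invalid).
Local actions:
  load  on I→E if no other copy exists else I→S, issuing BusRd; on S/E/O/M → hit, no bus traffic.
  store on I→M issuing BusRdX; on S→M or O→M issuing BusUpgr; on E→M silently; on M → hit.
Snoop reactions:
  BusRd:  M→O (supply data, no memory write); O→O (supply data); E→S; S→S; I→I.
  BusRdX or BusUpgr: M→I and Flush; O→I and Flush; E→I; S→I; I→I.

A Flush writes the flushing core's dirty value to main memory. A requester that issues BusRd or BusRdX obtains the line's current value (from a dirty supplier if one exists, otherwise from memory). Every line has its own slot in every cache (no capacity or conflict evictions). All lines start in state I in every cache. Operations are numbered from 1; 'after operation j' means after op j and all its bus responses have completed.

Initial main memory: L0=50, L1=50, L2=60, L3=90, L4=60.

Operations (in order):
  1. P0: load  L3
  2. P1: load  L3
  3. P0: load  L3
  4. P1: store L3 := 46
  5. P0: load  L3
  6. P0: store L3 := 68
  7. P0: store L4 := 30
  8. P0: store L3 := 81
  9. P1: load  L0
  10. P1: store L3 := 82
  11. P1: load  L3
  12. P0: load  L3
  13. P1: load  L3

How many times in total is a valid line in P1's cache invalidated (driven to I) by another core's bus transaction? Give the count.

  op1 P0: load  L3 → E/I on L3; bus BusRd; mem=90
  op2 P1: load  L3 → S/S on L3; bus BusRd; mem=90
  op3 P0: load  L3 → S/S on L3; bus (none); mem=90
  op4 P1: store L3 := 46 → I/M on L3; bus BusUpgr; mem=90
  op5 P0: load  L3 → S/O on L3; bus BusRd; mem=90
  op6 P0: store L3 := 68 → M/I on L3; bus BusUpgr Flush; mem=46
  op7 P0: store L4 := 30 → M/I on L4; bus BusRdX; mem=60
  op8 P0: store L3 := 81 → M/I on L3; bus (none); mem=46
  op9 P1: load  L0 → I/E on L0; bus BusRd; mem=50
  op10 P1: store L3 := 82 → I/M on L3; bus BusRdX Flush; mem=81
  op11 P1: load  L3 → I/M on L3; bus (none); mem=81
  op12 P0: load  L3 → S/O on L3; bus BusRd; mem=81
  op13 P1: load  L3 → S/O on L3; bus (none); mem=81

invalidations = 1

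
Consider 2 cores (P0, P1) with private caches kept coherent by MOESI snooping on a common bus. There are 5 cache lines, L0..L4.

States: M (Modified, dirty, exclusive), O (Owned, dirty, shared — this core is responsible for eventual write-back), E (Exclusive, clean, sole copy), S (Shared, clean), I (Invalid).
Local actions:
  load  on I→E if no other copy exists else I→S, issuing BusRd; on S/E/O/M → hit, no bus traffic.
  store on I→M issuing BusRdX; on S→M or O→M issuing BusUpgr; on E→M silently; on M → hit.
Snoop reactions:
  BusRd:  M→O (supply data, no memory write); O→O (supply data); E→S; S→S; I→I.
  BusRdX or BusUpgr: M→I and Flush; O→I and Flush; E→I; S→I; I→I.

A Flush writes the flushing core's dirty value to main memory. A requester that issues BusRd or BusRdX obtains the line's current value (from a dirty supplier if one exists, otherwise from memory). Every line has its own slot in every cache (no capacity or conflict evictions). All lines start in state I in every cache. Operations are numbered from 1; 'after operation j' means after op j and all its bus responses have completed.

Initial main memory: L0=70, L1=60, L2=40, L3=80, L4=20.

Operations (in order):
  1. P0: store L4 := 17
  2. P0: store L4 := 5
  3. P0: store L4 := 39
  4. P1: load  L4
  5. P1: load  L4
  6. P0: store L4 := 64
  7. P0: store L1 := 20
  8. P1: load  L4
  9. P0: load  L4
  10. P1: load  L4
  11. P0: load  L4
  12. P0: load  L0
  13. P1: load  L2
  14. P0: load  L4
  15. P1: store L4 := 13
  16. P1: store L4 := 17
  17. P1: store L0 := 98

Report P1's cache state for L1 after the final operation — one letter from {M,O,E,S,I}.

[1] P0: store L4 := 17 | P0:M(17), P1:I | bus: BusRdX
[2] P0: store L4 := 5 | P0:M(5), P1:I | bus: none
[3] P0: store L4 := 39 | P0:M(39), P1:I | bus: none
[4] P1: load  L4 | P0:O(39), P1:S(39) | bus: BusRd
[5] P1: load  L4 | P0:O(39), P1:S(39) | bus: none
[6] P0: store L4 := 64 | P0:M(64), P1:I | bus: BusUpgr
[7] P0: store L1 := 20 | P0:M(20), P1:I | bus: BusRdX
[8] P1: load  L4 | P0:O(64), P1:S(64) | bus: BusRd
[9] P0: load  L4 | P0:O(64), P1:S(64) | bus: none
[10] P1: load  L4 | P0:O(64), P1:S(64) | bus: none
[11] P0: load  L4 | P0:O(64), P1:S(64) | bus: none
[12] P0: load  L0 | P0:E(70), P1:I | bus: BusRd
[13] P1: load  L2 | P0:I, P1:E(40) | bus: BusRd
[14] P0: load  L4 | P0:O(64), P1:S(64) | bus: none
[15] P1: store L4 := 13 | P0:I, P1:M(13) | bus: BusUpgr,Flush
[16] P1: store L4 := 17 | P0:I, P1:M(17) | bus: none
[17] P1: store L0 := 98 | P0:I, P1:M(98) | bus: BusRdX

state = I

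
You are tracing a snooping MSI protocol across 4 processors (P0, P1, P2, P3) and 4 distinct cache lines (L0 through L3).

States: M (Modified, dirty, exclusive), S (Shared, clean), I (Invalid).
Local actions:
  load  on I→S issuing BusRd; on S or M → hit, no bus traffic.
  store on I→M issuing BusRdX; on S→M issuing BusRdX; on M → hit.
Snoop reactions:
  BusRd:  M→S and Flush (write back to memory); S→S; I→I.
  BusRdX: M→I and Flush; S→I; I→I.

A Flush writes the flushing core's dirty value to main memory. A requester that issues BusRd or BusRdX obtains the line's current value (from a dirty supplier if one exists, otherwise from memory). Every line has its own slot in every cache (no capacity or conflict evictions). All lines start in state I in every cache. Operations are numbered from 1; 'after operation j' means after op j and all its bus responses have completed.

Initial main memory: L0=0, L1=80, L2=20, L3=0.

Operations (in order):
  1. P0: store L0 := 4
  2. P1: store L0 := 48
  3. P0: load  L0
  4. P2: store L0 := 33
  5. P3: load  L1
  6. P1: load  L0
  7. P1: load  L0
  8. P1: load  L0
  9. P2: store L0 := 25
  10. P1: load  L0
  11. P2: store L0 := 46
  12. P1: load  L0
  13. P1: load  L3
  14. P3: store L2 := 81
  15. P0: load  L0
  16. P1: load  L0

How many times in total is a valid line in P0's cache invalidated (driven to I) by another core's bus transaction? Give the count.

  op1 P0: store L0 := 4 → M/I/I/I on L0; bus BusRdX; mem=0
  op2 P1: store L0 := 48 → I/M/I/I on L0; bus BusRdX Flush; mem=4
  op3 P0: load  L0 → S/S/I/I on L0; bus BusRd Flush; mem=48
  op4 P2: store L0 := 33 → I/I/M/I on L0; bus BusRdX; mem=48
  op5 P3: load  L1 → I/I/I/S on L1; bus BusRd; mem=80
  op6 P1: load  L0 → I/S/S/I on L0; bus BusRd Flush; mem=33
  op7 P1: load  L0 → I/S/S/I on L0; bus (none); mem=33
  op8 P1: load  L0 → I/S/S/I on L0; bus (none); mem=33
  op9 P2: store L0 := 25 → I/I/M/I on L0; bus BusRdX; mem=33
  op10 P1: load  L0 → I/S/S/I on L0; bus BusRd Flush; mem=25
  op11 P2: store L0 := 46 → I/I/M/I on L0; bus BusRdX; mem=25
  op12 P1: load  L0 → I/S/S/I on L0; bus BusRd Flush; mem=46
  op13 P1: load  L3 → I/S/I/I on L3; bus BusRd; mem=0
  op14 P3: store L2 := 81 → I/I/I/M on L2; bus BusRdX; mem=20
  op15 P0: load  L0 → S/S/S/I on L0; bus BusRd; mem=46
  op16 P1: load  L0 → S/S/S/I on L0; bus (none); mem=46

invalidations = 2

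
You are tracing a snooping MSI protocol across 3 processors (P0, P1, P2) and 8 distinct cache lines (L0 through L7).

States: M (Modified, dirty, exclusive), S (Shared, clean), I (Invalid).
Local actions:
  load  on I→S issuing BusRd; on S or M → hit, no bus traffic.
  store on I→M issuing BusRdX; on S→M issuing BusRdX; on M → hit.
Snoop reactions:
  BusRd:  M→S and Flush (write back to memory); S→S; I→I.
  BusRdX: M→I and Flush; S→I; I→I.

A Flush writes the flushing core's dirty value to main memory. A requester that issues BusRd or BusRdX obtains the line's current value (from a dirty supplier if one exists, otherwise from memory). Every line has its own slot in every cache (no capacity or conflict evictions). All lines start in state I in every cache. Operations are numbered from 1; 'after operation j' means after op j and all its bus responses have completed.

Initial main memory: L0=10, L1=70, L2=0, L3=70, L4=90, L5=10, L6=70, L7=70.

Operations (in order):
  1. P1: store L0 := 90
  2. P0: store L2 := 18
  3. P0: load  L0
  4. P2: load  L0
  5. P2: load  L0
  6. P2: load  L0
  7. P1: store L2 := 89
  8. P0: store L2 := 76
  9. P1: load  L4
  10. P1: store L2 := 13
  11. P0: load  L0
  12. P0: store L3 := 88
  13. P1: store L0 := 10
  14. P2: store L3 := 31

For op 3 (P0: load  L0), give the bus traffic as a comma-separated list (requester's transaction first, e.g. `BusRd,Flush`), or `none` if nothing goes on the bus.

bus = BusRd,Flush

step 1: P1: store L0 := 90  ⟶  IMI  (L0)  txn=BusRdX  M[L0]=10
step 2: P0: store L2 := 18  ⟶  MII  (L2)  txn=BusRdX  M[L2]=0
step 3: P0: load  L0  ⟶  SSI  (L0)  txn=BusRd+Flush  M[L0]=90
step 4: P2: load  L0  ⟶  SSS  (L0)  txn=BusRd  M[L0]=90
step 5: P2: load  L0  ⟶  SSS  (L0)  txn=∅  M[L0]=90
step 6: P2: load  L0  ⟶  SSS  (L0)  txn=∅  M[L0]=90
step 7: P1: store L2 := 89  ⟶  IMI  (L2)  txn=BusRdX+Flush  M[L2]=18
step 8: P0: store L2 := 76  ⟶  MII  (L2)  txn=BusRdX+Flush  M[L2]=89
step 9: P1: load  L4  ⟶  ISI  (L4)  txn=BusRd  M[L4]=90
step 10: P1: store L2 := 13  ⟶  IMI  (L2)  txn=BusRdX+Flush  M[L2]=76
step 11: P0: load  L0  ⟶  SSS  (L0)  txn=∅  M[L0]=90
step 12: P0: store L3 := 88  ⟶  MII  (L3)  txn=BusRdX  M[L3]=70
step 13: P1: store L0 := 10  ⟶  IMI  (L0)  txn=BusRdX  M[L0]=90
step 14: P2: store L3 := 31  ⟶  IIM  (L3)  txn=BusRdX+Flush  M[L3]=88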